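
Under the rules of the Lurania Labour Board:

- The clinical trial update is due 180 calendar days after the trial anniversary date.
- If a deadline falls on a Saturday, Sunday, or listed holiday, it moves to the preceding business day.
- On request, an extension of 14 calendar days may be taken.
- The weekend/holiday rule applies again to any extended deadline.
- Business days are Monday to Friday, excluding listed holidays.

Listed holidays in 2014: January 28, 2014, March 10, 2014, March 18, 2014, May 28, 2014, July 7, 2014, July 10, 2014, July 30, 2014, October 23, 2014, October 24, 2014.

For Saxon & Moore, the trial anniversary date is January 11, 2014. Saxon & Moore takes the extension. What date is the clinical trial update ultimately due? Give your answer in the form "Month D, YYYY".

July 23, 2014

Adding 180 calendar days to January 11, 2014 gives July 10, 2014.
Because July 10, 2014 is a listed holiday, the deadline becomes July 9, 2014 (Wednesday).
Add the 14 calendar-day extension to July 9, 2014: July 23, 2014.
July 23, 2014 falls on a Wednesday, which is a business day, so no adjustment is needed.
The final due date is July 23, 2014.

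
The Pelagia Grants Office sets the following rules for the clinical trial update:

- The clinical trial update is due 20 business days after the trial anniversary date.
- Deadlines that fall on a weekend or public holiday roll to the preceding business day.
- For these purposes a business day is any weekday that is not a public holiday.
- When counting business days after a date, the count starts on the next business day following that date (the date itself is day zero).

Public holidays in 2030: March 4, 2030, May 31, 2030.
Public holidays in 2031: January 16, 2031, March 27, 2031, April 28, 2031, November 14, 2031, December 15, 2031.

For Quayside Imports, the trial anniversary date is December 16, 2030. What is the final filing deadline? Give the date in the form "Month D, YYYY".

January 13, 2031

Counting 20 business days after December 16, 2030 (skipping weekends and listed holidays) reaches January 13, 2031.
January 13, 2031 falls on a Monday, which is a business day, so no adjustment is needed.
Deadline: January 13, 2031.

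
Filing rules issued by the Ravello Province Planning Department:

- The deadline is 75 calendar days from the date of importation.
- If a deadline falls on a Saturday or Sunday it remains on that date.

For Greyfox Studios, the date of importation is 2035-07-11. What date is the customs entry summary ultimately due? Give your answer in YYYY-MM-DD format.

2035-09-24

Trigger date 2035-07-11 + 75 calendar days = 2035-09-24.
2035-09-24 is a Monday; no weekend or holiday adjustment applies.
The final due date is 2035-09-24.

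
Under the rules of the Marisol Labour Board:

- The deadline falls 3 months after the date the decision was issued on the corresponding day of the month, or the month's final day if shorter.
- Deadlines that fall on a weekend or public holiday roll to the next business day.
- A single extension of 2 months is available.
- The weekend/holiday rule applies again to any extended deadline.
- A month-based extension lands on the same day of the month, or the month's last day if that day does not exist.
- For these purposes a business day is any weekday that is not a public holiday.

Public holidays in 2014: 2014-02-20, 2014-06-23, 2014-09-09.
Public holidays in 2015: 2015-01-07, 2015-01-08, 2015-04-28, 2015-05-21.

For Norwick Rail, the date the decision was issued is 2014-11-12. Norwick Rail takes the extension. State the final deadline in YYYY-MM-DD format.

2015-04-13

3 months after 2014-11-12, on the same day of the month, is 2015-02-12.
2015-02-12 (Thursday) is already a business day.
The 2 months extension carries 2015-02-12 to 2015-04-12.
Because 2015-04-12 is a Sunday, the deadline becomes 2015-04-13 (Monday).
Deadline: 2015-04-13.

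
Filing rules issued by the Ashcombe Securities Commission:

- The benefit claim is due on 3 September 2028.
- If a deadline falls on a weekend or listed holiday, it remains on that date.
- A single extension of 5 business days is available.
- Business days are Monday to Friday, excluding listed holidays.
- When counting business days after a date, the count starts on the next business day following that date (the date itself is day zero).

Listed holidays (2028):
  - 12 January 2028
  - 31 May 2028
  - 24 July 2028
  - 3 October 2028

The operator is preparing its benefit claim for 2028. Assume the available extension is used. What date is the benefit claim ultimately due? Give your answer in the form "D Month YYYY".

8 September 2028

Start from the fixed due date, 3 September 2028.
3 September 2028 is a Sunday; no weekend or holiday adjustment applies.
Applying the 5-business-day extension: 5 business days after 3 September 2028 is 8 September 2028.
8 September 2028 falls on a Friday. The rules make no weekend/holiday allowance, so it remains 8 September 2028.
Deadline: 8 September 2028.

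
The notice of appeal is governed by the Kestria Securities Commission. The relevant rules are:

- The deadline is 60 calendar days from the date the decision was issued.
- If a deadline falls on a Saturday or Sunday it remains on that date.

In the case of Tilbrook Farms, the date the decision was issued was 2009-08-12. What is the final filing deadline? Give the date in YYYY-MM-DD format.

2009-10-11

60 calendar days after 2009-08-12 is 2009-10-11.
2009-10-11 falls on a Sunday. The rules make no weekend/holiday allowance, so it remains 2009-10-11.
So the filing is due 2009-10-11.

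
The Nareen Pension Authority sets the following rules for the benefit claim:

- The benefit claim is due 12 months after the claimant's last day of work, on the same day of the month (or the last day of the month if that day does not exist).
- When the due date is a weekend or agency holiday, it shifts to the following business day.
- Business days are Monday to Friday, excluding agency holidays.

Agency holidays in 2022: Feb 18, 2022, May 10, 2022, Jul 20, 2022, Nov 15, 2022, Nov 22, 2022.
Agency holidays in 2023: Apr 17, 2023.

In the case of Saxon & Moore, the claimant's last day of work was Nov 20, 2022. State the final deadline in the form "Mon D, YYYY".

12 months from Nov 20, 2022 is Nov 20, 2023.
Nov 20, 2023 falls on a Monday, which is a business day, so no adjustment is needed.
Deadline: Nov 20, 2023.

Nov 20, 2023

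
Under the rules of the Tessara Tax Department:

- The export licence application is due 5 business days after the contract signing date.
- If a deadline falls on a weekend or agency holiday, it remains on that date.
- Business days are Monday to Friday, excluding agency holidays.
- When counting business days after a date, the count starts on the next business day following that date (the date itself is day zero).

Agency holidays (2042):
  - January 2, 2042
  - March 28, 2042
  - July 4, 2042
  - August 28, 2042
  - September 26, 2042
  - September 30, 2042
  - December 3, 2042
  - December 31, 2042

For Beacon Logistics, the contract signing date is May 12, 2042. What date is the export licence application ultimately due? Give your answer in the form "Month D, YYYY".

May 19, 2042

Starting the day after May 12, 2042 and counting 5 business days lands on May 19, 2042.
May 19, 2042 falls on a Monday. The rules make no weekend/holiday allowance, so it remains May 19, 2042.
The final due date is May 19, 2042.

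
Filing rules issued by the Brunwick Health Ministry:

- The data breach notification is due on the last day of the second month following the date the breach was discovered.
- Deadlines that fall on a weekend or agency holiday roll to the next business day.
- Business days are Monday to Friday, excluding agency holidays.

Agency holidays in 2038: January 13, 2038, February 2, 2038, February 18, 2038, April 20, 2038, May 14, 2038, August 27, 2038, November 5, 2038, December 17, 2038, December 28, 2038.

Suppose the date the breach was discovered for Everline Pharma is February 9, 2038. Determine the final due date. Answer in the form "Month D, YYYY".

2 months after February 9, 2038 is April 2038; that month ends on April 30, 2038.
April 30, 2038 falls on a Friday, which is a business day, so no adjustment is needed.
Final deadline: April 30, 2038.

April 30, 2038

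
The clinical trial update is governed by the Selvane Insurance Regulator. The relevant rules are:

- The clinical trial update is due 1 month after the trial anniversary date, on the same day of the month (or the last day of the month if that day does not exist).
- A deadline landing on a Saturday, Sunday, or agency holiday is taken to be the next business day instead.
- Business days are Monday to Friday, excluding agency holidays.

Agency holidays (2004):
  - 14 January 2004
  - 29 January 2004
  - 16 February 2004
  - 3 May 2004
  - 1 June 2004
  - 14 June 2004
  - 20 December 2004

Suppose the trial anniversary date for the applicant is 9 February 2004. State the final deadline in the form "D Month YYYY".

9 March 2004

1 month after 9 February 2004, on the same day of the month, is 9 March 2004.
Since 9 March 2004 is a Tuesday and not a holiday, the date is unchanged.
So the filing is due 9 March 2004.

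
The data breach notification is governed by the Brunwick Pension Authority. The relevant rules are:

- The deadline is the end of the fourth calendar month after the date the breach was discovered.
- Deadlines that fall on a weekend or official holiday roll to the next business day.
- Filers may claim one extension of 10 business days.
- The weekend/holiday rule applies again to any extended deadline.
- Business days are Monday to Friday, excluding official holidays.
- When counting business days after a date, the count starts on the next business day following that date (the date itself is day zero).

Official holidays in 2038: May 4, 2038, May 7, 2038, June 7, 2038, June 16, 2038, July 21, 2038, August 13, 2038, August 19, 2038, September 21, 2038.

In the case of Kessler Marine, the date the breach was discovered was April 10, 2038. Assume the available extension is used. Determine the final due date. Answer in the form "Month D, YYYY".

September 14, 2038

4 months after April 10, 2038 falls in August 2038; the last day of that month is August 31, 2038.
August 31, 2038 falls on a Tuesday, which is a business day, so no adjustment is needed.
Applying the 10-business-day extension: 10 business days after August 31, 2038 is September 14, 2038.
September 14, 2038 is a Tuesday and not a listed holiday, so it stands.
The final due date is September 14, 2038.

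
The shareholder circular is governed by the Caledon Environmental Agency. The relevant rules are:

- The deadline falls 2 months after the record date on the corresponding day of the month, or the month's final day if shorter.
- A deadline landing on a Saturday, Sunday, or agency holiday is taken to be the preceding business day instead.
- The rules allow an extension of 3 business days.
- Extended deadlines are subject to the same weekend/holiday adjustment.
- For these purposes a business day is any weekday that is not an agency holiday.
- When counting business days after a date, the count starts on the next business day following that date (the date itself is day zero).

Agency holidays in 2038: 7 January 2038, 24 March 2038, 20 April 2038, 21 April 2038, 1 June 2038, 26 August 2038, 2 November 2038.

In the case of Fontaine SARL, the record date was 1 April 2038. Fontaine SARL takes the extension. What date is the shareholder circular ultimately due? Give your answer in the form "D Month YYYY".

2 months from 1 April 2038 is 1 June 2038.
Because 1 June 2038 is a listed holiday, the deadline becomes 31 May 2038 (Monday).
Counting 3 further business days from 31 May 2038 reaches 4 June 2038.
4 June 2038 is a Friday and not a listed holiday, so it stands.
Final deadline: 4 June 2038.

4 June 2038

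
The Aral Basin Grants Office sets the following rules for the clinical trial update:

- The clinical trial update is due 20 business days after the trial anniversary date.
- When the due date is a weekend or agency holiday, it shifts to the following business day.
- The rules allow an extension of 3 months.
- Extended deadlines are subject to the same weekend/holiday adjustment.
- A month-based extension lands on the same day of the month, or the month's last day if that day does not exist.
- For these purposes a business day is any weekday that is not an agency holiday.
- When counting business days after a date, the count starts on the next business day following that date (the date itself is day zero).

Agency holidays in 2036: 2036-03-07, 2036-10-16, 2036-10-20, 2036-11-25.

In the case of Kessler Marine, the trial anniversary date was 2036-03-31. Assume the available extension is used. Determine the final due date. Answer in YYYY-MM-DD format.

2036-07-28

20 business days after 2036-03-31, excluding weekends and holidays, is 2036-04-28.
2036-04-28 (Monday) is already a business day.
The 3 months extension carries 2036-04-28 to 2036-07-28.
Since 2036-07-28 is a Monday and not a holiday, the date is unchanged.
Deadline: 2036-07-28.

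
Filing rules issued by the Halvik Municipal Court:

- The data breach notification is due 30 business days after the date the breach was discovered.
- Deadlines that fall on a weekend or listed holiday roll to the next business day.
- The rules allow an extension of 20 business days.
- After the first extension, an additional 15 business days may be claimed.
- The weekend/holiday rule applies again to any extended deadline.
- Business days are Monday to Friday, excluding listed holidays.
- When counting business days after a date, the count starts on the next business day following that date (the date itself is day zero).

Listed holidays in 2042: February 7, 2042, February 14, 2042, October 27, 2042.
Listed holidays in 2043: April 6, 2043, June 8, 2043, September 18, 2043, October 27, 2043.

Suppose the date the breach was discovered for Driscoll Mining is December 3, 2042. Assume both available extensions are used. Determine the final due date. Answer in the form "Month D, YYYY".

March 4, 2043

Counting 30 business days after December 3, 2042 (skipping weekends and listed holidays) reaches January 14, 2043.
Since January 14, 2043 is a Wednesday and not a holiday, the date is unchanged.
Counting 20 further business days from January 14, 2043 reaches February 11, 2043.
February 11, 2043 falls on a Wednesday, which is a business day, so no adjustment is needed.
The 15-business-day extension runs from February 11, 2043 to March 4, 2043.
Since March 4, 2043 is a Wednesday and not a holiday, the date is unchanged.
So the filing is due March 4, 2043.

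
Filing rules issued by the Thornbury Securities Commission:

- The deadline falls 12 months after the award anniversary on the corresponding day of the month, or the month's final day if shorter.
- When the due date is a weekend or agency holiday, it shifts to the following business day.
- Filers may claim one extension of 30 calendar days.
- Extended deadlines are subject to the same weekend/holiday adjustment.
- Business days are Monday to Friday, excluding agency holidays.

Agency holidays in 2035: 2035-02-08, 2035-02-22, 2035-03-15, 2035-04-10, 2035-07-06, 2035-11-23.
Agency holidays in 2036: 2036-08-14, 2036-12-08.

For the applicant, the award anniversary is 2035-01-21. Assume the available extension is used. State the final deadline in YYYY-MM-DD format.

2036-02-20

12 months after 2035-01-21, on the same day of the month, is 2036-01-21.
Since 2036-01-21 is a Monday and not a holiday, the date is unchanged.
Applying the 30-calendar-day extension: 2036-01-21 + 30 days = 2036-02-20.
2036-02-20 is a Wednesday and not a listed holiday, so it stands.
So the filing is due 2036-02-20.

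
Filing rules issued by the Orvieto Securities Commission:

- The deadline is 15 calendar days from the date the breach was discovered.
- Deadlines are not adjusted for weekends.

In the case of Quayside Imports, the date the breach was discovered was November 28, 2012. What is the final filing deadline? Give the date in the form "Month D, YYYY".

December 13, 2012

15 calendar days after November 28, 2012 is December 13, 2012.
December 13, 2012 falls on a Thursday. The rules make no weekend/holiday allowance, so it remains December 13, 2012.
So the filing is due December 13, 2012.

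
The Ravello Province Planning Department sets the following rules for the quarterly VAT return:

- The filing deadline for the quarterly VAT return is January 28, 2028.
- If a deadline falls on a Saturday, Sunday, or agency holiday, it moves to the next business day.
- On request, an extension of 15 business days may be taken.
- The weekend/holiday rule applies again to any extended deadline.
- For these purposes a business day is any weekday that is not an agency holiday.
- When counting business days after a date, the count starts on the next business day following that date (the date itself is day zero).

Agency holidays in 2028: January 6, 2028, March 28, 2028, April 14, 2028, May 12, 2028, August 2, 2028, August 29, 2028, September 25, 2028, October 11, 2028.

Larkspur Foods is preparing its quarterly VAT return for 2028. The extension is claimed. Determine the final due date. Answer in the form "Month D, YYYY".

February 18, 2028

The statutory due date is January 28, 2028.
January 28, 2028 is a Friday and not a listed holiday, so it stands.
The 15-business-day extension runs from January 28, 2028 to February 18, 2028.
February 18, 2028 falls on a Friday, which is a business day, so no adjustment is needed.
The final due date is February 18, 2028.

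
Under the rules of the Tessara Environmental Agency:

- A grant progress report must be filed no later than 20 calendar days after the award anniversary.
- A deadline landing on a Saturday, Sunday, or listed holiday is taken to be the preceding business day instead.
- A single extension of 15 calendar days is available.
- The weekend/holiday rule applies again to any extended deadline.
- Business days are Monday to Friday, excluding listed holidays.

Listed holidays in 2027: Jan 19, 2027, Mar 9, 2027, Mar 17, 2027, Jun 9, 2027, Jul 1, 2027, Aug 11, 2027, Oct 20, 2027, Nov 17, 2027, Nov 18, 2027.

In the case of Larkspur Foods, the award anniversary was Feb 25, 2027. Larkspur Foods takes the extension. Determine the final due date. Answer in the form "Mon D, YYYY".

Mar 31, 2027

Trigger date Feb 25, 2027 + 20 calendar days = Mar 17, 2027.
Because Mar 17, 2027 is a listed holiday, the deadline becomes Mar 16, 2027 (Tuesday).
Applying the 15-calendar-day extension: Mar 16, 2027 + 15 days = Mar 31, 2027.
Mar 31, 2027 falls on a Wednesday, which is a business day, so no adjustment is needed.
So the filing is due Mar 31, 2027.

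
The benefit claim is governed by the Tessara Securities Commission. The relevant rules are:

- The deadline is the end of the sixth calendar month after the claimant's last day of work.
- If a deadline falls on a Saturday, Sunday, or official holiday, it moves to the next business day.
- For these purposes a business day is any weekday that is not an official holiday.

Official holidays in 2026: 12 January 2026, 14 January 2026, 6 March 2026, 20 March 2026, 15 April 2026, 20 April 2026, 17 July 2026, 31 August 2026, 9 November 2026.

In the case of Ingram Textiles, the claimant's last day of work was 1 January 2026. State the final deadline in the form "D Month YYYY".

31 July 2026

6 months after 1 January 2026 is July 2026; that month ends on 31 July 2026.
31 July 2026 (Friday) is already a business day.
So the filing is due 31 July 2026.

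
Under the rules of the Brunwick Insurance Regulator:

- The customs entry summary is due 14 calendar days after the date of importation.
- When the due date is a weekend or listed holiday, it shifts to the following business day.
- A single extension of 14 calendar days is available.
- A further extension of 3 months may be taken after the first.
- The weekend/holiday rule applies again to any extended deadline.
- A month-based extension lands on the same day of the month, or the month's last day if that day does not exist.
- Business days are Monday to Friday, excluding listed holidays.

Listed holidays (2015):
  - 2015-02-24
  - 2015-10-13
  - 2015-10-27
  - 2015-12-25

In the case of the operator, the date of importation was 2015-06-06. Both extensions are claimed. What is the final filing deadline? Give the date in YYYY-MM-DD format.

2015-10-06

Adding 14 calendar days to 2015-06-06 gives 2015-06-20.
2015-06-20 is a Saturday; the next business day is 2015-06-22 (Monday).
Applying the 14-calendar-day extension: 2015-06-22 + 14 days = 2015-07-06.
2015-07-06 (Monday) is already a business day.
Add 3 months to 2015-07-06: 2015-10-06.
2015-10-06 is a Tuesday and not a listed holiday, so it stands.
So the filing is due 2015-10-06.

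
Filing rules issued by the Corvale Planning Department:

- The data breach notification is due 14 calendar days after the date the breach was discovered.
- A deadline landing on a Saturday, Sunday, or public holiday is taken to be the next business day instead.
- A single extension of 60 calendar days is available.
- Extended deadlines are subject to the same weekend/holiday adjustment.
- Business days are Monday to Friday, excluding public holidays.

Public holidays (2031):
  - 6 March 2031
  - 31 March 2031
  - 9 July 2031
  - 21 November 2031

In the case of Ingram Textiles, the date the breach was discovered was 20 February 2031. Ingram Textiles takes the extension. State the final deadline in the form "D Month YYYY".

14 calendar days after 20 February 2031 is 6 March 2031.
6 March 2031 falls on a listed holiday. Rolling to the next business day gives 7 March 2031, a Friday.
The 60-calendar-day extension moves the deadline from 7 March 2031 to 6 May 2031.
6 May 2031 falls on a Tuesday, which is a business day, so no adjustment is needed.
Deadline: 6 May 2031.

6 May 2031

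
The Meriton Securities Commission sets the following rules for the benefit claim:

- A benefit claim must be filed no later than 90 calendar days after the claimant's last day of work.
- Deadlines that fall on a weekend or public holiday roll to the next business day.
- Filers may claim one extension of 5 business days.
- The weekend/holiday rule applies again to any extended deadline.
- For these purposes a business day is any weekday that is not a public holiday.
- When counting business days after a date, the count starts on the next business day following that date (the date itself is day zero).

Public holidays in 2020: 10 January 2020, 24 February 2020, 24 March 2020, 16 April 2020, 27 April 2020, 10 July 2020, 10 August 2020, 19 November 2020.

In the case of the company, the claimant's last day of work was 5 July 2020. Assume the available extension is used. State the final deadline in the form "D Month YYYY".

From 5 July 2020, 90 calendar days later is 3 October 2020.
3 October 2020 is a Saturday, so it moves to the next business day, 5 October 2020 (Monday).
Counting 5 further business days from 5 October 2020 reaches 12 October 2020.
12 October 2020 falls on a Monday, which is a business day, so no adjustment is needed.
Final deadline: 12 October 2020.

12 October 2020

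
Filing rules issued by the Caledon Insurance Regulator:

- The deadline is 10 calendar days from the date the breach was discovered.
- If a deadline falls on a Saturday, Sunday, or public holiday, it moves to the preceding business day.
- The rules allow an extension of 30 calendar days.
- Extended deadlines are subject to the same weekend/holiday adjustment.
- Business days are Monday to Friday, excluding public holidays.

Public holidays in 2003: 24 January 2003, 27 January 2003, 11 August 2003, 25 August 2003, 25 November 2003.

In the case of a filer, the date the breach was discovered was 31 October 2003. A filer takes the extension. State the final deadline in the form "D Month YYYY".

10 calendar days after 31 October 2003 is 10 November 2003.
Since 10 November 2003 is a Monday and not a holiday, the date is unchanged.
Add the 30 calendar-day extension to 10 November 2003: 10 December 2003.
Since 10 December 2003 is a Wednesday and not a holiday, the date is unchanged.
Deadline: 10 December 2003.

10 December 2003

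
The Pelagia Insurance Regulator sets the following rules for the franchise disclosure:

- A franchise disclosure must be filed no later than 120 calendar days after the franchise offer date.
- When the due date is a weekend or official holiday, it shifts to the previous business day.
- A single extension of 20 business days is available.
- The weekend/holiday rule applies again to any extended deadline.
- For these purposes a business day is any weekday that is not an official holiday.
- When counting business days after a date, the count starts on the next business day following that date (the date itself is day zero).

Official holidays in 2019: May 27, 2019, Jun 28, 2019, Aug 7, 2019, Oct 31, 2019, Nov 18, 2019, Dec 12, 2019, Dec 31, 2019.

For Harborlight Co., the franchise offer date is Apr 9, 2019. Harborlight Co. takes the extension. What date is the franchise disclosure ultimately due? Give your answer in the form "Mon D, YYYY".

Sep 4, 2019

Adding 120 calendar days to Apr 9, 2019 gives Aug 7, 2019.
Aug 7, 2019 is a listed holiday, so it moves to the preceding business day, Aug 6, 2019 (Tuesday).
Applying the 20-business-day extension: 20 business days after Aug 6, 2019 is Sep 4, 2019.
Sep 4, 2019 (Wednesday) is already a business day.
So the filing is due Sep 4, 2019.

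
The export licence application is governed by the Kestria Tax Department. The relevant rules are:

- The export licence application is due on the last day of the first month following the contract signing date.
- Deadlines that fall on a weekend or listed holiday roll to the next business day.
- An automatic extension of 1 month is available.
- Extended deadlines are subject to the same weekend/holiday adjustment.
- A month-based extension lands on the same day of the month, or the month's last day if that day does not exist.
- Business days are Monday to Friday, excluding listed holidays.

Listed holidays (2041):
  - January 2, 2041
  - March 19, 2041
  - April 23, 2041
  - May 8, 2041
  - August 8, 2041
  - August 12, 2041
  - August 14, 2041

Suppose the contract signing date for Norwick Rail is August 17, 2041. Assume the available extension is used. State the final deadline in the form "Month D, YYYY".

1 month after August 17, 2041 is September 2041; that month ends on September 30, 2041.
September 30, 2041 (Monday) is already a business day.
Applying the 1 month extension: 1 month after September 30, 2041 is October 30, 2041.
October 30, 2041 (Wednesday) is already a business day.
So the filing is due October 30, 2041.

October 30, 2041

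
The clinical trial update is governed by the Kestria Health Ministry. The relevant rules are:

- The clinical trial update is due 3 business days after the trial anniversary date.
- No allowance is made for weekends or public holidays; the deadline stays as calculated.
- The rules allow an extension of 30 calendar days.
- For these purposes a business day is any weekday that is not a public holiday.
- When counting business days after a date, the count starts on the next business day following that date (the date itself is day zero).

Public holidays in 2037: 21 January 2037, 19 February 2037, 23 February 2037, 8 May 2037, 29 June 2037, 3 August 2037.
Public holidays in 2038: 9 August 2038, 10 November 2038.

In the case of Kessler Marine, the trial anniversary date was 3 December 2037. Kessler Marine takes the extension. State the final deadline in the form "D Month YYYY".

7 January 2038

Counting 3 business days after 3 December 2037 (skipping weekends and listed holidays) reaches 8 December 2037.
No adjustment is made for weekends or holidays, so 8 December 2037 stands.
The 30-calendar-day extension moves the deadline from 8 December 2037 to 7 January 2038.
7 January 2038 falls on a Thursday. The rules make no weekend/holiday allowance, so it remains 7 January 2038.
So the filing is due 7 January 2038.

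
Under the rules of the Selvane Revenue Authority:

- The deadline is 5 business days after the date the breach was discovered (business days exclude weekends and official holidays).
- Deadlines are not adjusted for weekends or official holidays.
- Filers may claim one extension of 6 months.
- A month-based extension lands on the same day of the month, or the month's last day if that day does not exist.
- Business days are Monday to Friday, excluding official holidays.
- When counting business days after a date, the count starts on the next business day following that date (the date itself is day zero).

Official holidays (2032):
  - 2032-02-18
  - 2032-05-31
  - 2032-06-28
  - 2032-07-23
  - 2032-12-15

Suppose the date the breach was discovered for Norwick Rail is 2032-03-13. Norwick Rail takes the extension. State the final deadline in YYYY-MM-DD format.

Counting 5 business days after 2032-03-13 (skipping weekends and listed holidays) reaches 2032-03-19.
2032-03-19 is a Friday; no weekend or holiday adjustment applies.
Applying the 6 months extension: 6 months after 2032-03-19 is 2032-09-19.
No adjustment is made for weekends or holidays, so 2032-09-19 stands.
The final due date is 2032-09-19.

2032-09-19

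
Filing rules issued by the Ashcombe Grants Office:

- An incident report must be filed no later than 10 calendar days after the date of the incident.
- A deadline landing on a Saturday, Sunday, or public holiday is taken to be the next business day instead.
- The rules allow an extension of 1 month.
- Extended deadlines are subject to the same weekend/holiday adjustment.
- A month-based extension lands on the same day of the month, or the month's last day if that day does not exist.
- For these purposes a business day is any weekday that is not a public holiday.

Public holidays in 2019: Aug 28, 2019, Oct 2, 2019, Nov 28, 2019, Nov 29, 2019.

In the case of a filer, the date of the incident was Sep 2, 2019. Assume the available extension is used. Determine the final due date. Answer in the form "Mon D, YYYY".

Adding 10 calendar days to Sep 2, 2019 gives Sep 12, 2019.
Since Sep 12, 2019 is a Thursday and not a holiday, the date is unchanged.
The 1 month extension carries Sep 12, 2019 to Oct 12, 2019.
Oct 12, 2019 is a Saturday; the next business day is Oct 14, 2019 (Monday).
The final due date is Oct 14, 2019.

Oct 14, 2019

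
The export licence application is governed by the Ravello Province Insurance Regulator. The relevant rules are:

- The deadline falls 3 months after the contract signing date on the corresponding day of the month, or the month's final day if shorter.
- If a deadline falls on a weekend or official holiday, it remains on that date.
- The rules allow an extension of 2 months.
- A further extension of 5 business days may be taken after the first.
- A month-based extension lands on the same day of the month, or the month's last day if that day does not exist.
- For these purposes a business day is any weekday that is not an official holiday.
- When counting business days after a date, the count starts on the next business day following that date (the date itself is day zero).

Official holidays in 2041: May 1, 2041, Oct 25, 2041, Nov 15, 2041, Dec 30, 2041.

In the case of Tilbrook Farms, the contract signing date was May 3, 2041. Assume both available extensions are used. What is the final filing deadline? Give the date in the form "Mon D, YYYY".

Oct 10, 2041

3 months after May 3, 2041, on the same day of the month, is Aug 3, 2041.
Aug 3, 2041 falls on a Saturday. The rules make no weekend/holiday allowance, so it remains Aug 3, 2041.
Add 2 months to Aug 3, 2041: Oct 3, 2041.
No adjustment is made for weekends or holidays, so Oct 3, 2041 stands.
Counting 5 further business days from Oct 3, 2041 reaches Oct 10, 2041.
Oct 10, 2041 is a Thursday; no weekend or holiday adjustment applies.
Final deadline: Oct 10, 2041.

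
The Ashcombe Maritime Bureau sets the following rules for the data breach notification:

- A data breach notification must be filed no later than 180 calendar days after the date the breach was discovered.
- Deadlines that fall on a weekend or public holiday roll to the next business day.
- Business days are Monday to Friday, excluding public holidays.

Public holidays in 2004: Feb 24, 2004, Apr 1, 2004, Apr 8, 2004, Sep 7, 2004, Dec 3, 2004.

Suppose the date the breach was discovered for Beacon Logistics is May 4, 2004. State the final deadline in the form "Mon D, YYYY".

Nov 1, 2004

Trigger date May 4, 2004 + 180 calendar days = Oct 31, 2004.
Because Oct 31, 2004 is a Sunday, the deadline becomes Nov 1, 2004 (Monday).
The final due date is Nov 1, 2004.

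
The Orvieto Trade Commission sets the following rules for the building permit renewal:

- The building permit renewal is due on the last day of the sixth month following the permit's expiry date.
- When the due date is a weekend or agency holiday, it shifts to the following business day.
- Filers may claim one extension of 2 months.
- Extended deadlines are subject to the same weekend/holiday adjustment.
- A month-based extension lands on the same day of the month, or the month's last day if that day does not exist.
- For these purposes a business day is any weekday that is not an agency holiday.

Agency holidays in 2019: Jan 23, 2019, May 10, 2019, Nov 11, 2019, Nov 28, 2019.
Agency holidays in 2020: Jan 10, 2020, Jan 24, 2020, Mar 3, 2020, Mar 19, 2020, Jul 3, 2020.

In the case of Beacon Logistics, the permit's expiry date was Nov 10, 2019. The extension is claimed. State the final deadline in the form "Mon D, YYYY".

The sixth month after Nov 10, 2019 is May 2020, whose last day is May 31, 2020.
Because May 31, 2020 is a Sunday, the deadline becomes Jun 1, 2020 (Monday).
Applying the 2 months extension: 2 months after Jun 1, 2020 is Aug 1, 2020.
Aug 1, 2020 is a Saturday; the next business day is Aug 3, 2020 (Monday).
Final deadline: Aug 3, 2020.

Aug 3, 2020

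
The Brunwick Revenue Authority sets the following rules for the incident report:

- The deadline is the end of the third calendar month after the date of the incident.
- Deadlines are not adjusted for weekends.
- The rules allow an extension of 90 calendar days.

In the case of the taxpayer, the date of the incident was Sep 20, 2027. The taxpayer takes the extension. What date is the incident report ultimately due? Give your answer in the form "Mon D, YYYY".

Mar 30, 2028

3 months after Sep 20, 2027 falls in December 2027; the last day of that month is Dec 31, 2027.
No adjustment is made for weekends or holidays, so Dec 31, 2027 stands.
The 90-calendar-day extension moves the deadline from Dec 31, 2027 to Mar 30, 2028.
No adjustment is made for weekends or holidays, so Mar 30, 2028 stands.
Final deadline: Mar 30, 2028.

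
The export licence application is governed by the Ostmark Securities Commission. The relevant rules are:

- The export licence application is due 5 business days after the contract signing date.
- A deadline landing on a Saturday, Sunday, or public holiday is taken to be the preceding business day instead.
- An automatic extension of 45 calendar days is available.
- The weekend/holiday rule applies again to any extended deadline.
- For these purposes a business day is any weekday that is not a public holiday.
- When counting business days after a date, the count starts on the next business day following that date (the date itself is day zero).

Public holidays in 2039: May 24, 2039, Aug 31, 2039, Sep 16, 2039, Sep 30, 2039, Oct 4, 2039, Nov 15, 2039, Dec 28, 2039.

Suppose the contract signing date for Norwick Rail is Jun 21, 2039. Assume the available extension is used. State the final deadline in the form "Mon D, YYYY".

5 business days after Jun 21, 2039, excluding weekends and holidays, is Jun 28, 2039.
Jun 28, 2039 falls on a Tuesday, which is a business day, so no adjustment is needed.
Add the 45 calendar-day extension to Jun 28, 2039: Aug 12, 2039.
Aug 12, 2039 falls on a Friday, which is a business day, so no adjustment is needed.
Final deadline: Aug 12, 2039.

Aug 12, 2039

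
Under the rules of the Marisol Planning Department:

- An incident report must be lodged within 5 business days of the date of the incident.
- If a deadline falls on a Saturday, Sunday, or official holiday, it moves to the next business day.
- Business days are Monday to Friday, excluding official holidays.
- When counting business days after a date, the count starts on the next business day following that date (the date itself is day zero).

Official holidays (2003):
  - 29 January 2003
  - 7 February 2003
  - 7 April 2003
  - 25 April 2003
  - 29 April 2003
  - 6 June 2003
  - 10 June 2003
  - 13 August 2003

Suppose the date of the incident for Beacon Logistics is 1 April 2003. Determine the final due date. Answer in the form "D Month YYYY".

9 April 2003

5 business days after 1 April 2003, excluding weekends and holidays, is 9 April 2003.
9 April 2003 (Wednesday) is already a business day.
Deadline: 9 April 2003.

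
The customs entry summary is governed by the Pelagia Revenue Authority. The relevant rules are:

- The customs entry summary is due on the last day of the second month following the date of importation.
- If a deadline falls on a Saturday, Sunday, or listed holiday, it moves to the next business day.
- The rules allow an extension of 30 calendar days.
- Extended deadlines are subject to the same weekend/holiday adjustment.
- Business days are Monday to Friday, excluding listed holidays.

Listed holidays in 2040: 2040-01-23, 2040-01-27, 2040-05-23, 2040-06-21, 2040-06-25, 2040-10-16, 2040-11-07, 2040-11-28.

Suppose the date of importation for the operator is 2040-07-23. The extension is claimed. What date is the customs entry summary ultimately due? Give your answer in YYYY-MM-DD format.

2 months after 2040-07-23 is September 2040; that month ends on 2040-09-30.
2040-09-30 falls on a Sunday. Rolling to the next business day gives 2040-10-01, a Monday.
The 30-calendar-day extension moves the deadline from 2040-10-01 to 2040-10-31.
2040-10-31 falls on a Wednesday, which is a business day, so no adjustment is needed.
Deadline: 2040-10-31.

2040-10-31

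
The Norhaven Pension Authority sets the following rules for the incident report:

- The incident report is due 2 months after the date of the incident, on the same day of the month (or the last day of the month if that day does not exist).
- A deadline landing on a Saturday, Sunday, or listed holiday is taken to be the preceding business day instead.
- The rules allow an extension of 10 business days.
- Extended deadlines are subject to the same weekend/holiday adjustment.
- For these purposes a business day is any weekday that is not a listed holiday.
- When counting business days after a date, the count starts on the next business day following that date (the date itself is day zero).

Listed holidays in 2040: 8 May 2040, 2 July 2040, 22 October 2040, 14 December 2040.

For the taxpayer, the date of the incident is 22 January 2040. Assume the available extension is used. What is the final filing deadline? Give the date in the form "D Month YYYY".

5 April 2040

Moving 2 months forward from 22 January 2040 on the corresponding day gives 22 March 2040.
Since 22 March 2040 is a Thursday and not a holiday, the date is unchanged.
Applying the 10-business-day extension: 10 business days after 22 March 2040 is 5 April 2040.
Since 5 April 2040 is a Thursday and not a holiday, the date is unchanged.
Final deadline: 5 April 2040.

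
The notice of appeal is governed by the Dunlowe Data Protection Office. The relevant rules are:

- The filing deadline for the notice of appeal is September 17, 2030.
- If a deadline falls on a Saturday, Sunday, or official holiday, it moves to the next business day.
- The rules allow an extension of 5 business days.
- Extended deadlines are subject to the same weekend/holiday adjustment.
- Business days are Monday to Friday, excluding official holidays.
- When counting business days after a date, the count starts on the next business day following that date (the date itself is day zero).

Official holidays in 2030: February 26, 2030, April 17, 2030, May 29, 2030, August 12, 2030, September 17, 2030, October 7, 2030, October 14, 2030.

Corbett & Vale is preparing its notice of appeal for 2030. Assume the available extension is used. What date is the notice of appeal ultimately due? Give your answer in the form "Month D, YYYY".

September 25, 2030

The stated deadline is September 17, 2030.
Because September 17, 2030 is a listed holiday, the deadline becomes September 18, 2030 (Wednesday).
The 5-business-day extension runs from September 18, 2030 to September 25, 2030.
September 25, 2030 is a Wednesday and not a listed holiday, so it stands.
So the filing is due September 25, 2030.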